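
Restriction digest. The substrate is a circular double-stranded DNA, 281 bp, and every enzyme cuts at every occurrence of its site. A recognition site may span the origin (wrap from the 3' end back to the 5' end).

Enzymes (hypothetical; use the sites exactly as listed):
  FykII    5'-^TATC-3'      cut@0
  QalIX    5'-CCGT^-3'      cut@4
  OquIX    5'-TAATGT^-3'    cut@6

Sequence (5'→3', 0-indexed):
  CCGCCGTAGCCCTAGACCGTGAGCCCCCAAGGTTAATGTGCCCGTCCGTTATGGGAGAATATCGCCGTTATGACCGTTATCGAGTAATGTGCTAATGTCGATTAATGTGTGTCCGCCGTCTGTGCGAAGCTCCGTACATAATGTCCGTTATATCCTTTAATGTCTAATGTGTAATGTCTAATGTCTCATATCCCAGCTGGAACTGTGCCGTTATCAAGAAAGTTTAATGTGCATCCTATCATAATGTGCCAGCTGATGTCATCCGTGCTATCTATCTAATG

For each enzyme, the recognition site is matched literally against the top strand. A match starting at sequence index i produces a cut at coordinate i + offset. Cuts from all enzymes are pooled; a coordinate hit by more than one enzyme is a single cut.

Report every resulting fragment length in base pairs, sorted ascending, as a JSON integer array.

Scan for sites:
  FykII TATC/0: at [59, 77, 150, 188, 211, 236, 268, 272] ⇒ [59, 77, 150, 188, 211, 236, 268, 272]
  QalIX CCGT/4: at [3, 16, 41, 45, 64, 73, 115, 131, 144, 207, 262] ⇒ [7, 20, 45, 49, 68, 77, 119, 135, 148, 211, 266]
  OquIX TAATGT/6: at [33, 84, 92, 102, 138, 157, 164, 171, 178, 224, 241] ⇒ [39, 90, 98, 108, 144, 163, 170, 177, 184, 230, 247]

Pooled cuts: [7, 20, 39, 45, 49, 59, 68, 77, 90, 98, 108, 119, 135, 144, 148, 150, 163, 170, 177, 184, 188, 211, 230, 236, 247, 266, 268, 272]

Fragments:
  7→20: 13 bp
  20→39: 19 bp
  39→45: 6 bp
  45→49: 4 bp
  49→59: 10 bp
  59→68: 9 bp
  68→77: 9 bp
  77→90: 13 bp
  90→98: 8 bp
  98→108: 10 bp
  108→119: 11 bp
  119→135: 16 bp
  135→144: 9 bp
  144→148: 4 bp
  148→150: 2 bp
  150→163: 13 bp
  163→170: 7 bp
  170→177: 7 bp
  177→184: 7 bp
  184→188: 4 bp
  188→211: 23 bp
  211→230: 19 bp
  230→236: 6 bp
  236→247: 11 bp
  247→266: 19 bp
  266→268: 2 bp
  268→272: 4 bp
  272→7 (wrap): 281-272+7 = 16 bp

[2,2,4,4,4,4,6,6,7,7,7,8,9,9,9,10,10,11,11,13,13,13,16,16,19,19,19,23]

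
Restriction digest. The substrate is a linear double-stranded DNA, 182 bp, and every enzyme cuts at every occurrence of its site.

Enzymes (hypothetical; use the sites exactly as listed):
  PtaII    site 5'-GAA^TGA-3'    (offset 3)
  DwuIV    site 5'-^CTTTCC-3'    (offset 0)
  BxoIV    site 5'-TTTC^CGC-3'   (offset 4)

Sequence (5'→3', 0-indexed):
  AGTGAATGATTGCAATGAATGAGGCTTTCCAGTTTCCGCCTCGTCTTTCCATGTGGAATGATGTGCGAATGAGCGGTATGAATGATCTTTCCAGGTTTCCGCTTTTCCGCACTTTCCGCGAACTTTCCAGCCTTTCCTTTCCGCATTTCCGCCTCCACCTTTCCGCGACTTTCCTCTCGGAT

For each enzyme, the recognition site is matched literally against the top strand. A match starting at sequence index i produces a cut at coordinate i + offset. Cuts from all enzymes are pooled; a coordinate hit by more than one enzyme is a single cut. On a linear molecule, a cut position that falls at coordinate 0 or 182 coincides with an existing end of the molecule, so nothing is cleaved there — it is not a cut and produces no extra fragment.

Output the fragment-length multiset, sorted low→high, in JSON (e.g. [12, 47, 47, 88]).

Per-enzyme occurrences:
  PtaII GAATGA/3: at [3, 16, 55, 66, 79] ⇒ [6, 19, 58, 69, 82]
  DwuIV CTTTCC/0: at [24, 44, 86, 111, 122, 131, 136, 158, 168] ⇒ [24, 44, 86, 111, 122, 131, 136, 158, 168]
  BxoIV TTTCCGC/4: at [32, 95, 103, 112, 137, 145, 159] ⇒ [36, 99, 107, 116, 141, 149, 163]

All cut coordinates (distinct, sorted): [6, 19, 24, 36, 44, 58, 69, 82, 86, 99, 107, 111, 116, 122, 131, 136, 141, 149, 158, 163, 168]

Fragments:
  [0,6): 6 bp
  [6,19): 13 bp
  [19,24): 5 bp
  [24,36): 12 bp
  [36,44): 8 bp
  [44,58): 14 bp
  [58,69): 11 bp
  [69,82): 13 bp
  [82,86): 4 bp
  [86,99): 13 bp
  [99,107): 8 bp
  [107,111): 4 bp
  [111,116): 5 bp
  [116,122): 6 bp
  [122,131): 9 bp
  [131,136): 5 bp
  [136,141): 5 bp
  [141,149): 8 bp
  [149,158): 9 bp
  [158,163): 5 bp
  [163,168): 5 bp
  [168,182): 14 bp

[4,4,5,5,5,5,5,5,6,6,8,8,8,9,9,11,12,13,13,13,14,14]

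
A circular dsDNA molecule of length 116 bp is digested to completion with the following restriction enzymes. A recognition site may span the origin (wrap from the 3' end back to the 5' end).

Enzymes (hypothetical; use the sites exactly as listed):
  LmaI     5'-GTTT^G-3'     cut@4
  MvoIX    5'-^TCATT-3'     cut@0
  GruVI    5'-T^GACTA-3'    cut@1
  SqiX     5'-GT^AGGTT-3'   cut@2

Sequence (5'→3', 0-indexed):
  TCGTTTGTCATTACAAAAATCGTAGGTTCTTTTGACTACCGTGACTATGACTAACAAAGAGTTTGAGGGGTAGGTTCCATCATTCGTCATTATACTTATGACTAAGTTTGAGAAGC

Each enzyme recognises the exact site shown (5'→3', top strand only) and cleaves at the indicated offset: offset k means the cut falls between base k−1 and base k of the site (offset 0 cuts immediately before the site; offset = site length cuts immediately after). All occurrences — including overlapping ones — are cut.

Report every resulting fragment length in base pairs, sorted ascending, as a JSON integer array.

[1,6,7,7,8,9,10,10,13,13,16,16]

Scan for sites:
  LmaI (GTTTG, off=4): starts [2, 60, 105] → cuts [6, 64, 109]
  MvoIX (TCATT, off=0): starts [7, 79, 86] → cuts [7, 79, 86]
  GruVI (TGACTA, off=1): starts [32, 41, 47, 98] → cuts [33, 42, 48, 99]
  SqiX (GTAGGTT, off=2): starts [21, 69] → cuts [23, 71]

All cut coordinates (distinct, sorted): [6, 7, 23, 33, 42, 48, 64, 71, 79, 86, 99, 109]

Fragments:
  6→7: 1 bp
  7→23: 16 bp
  23→33: 10 bp
  33→42: 9 bp
  42→48: 6 bp
  48→64: 16 bp
  64→71: 7 bp
  71→79: 8 bp
  79→86: 7 bp
  86→99: 13 bp
  99→109: 10 bp
  109→6 (wrap): 116-109+6 = 13 bp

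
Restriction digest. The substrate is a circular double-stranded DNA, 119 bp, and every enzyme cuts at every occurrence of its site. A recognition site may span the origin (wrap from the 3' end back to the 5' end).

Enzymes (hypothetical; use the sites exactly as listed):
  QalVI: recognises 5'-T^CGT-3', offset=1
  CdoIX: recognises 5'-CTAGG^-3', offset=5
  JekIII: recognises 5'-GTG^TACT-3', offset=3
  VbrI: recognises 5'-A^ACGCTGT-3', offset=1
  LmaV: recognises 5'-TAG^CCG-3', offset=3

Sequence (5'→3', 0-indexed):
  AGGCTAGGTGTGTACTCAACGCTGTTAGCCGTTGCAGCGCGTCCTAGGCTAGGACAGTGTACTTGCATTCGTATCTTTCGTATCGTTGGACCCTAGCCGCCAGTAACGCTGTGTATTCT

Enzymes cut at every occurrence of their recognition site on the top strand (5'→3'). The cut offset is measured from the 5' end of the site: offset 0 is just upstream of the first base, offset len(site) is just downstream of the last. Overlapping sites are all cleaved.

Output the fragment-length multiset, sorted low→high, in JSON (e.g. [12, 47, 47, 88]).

[4,5,5,5,6,6,9,9,10,10,13,17,20]

Site scan:
  QalVI (TCGT, off=1): starts [68, 77, 82] → cuts [69, 78, 83]
  CdoIX (CTAGG, off=5): starts [3, 43, 48, 117] → cuts [3, 8, 48, 53]
  JekIII (GTGTACT, off=3): starts [9, 56] → cuts [12, 59]
  VbrI (AACGCTGT, off=1): starts [17, 104] → cuts [18, 105]
  LmaV (TAGCCG, off=3): starts [25, 93] → cuts [28, 96]

Pooled cuts: [3, 8, 12, 18, 28, 48, 53, 59, 69, 78, 83, 96, 105]

Fragment lengths:
  3→8: 5 bp
  8→12: 4 bp
  12→18: 6 bp
  18→28: 10 bp
  28→48: 20 bp
  48→53: 5 bp
  53→59: 6 bp
  59→69: 10 bp
  69→78: 9 bp
  78→83: 5 bp
  83→96: 13 bp
  96→105: 9 bp
  105→3 (wrap): 119-105+3 = 17 bp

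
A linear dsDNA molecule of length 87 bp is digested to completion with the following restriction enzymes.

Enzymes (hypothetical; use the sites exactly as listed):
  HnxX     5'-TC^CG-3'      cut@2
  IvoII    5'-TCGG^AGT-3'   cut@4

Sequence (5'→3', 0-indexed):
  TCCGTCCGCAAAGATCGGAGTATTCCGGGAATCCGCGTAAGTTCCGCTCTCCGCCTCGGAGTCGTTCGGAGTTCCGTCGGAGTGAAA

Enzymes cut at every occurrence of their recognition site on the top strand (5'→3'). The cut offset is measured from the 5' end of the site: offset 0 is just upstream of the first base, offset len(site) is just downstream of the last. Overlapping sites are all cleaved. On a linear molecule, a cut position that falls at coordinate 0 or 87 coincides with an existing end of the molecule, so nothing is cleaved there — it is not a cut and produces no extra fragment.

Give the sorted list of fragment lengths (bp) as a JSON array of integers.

[2,4,5,6,7,7,7,8,8,10,11,12]

Scan for sites:
  HnxX (TCCG, off=2): starts [0, 4, 23, 31, 42, 49, 72] → cuts [2, 6, 25, 33, 44, 51, 74]
  IvoII (TCGGAGT, off=4): starts [14, 55, 65, 76] → cuts [18, 59, 69, 80]

Pooled cuts: [2, 6, 18, 25, 33, 44, 51, 59, 69, 74, 80]

Fragment lengths:
  [0,2): 2 bp
  [2,6): 4 bp
  [6,18): 12 bp
  [18,25): 7 bp
  [25,33): 8 bp
  [33,44): 11 bp
  [44,51): 7 bp
  [51,59): 8 bp
  [59,69): 10 bp
  [69,74): 5 bp
  [74,80): 6 bp
  [80,87): 7 bp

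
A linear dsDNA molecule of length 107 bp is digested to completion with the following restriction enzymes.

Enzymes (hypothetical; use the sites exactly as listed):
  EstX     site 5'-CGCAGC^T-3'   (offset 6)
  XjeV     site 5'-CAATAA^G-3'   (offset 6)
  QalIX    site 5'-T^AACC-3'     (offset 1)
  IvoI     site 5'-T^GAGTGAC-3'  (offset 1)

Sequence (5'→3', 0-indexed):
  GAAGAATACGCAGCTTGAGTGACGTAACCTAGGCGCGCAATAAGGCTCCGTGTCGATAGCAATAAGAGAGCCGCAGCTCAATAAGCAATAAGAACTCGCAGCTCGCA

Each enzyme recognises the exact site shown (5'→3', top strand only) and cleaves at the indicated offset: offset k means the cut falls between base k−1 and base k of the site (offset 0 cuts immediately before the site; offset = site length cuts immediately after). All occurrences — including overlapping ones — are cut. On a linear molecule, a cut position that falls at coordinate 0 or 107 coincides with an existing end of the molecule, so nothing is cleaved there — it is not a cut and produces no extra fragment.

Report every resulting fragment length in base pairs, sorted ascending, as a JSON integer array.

[2,5,7,7,9,11,12,14,18,22]

Site scan:
  EstX CGCAGCT/6: at [8, 71, 96] ⇒ [14, 77, 102]
  XjeV CAATAAG/6: at [37, 59, 78, 85] ⇒ [43, 65, 84, 91]
  QalIX TAACC/1: at [24] ⇒ [25]
  IvoI TGAGTGAC/1: at [15] ⇒ [16]

Pooled cuts: [14, 16, 25, 43, 65, 77, 84, 91, 102]

Fragments:
  [0,14): 14 bp
  [14,16): 2 bp
  [16,25): 9 bp
  [25,43): 18 bp
  [43,65): 22 bp
  [65,77): 12 bp
  [77,84): 7 bp
  [84,91): 7 bp
  [91,102): 11 bp
  [102,107): 5 bp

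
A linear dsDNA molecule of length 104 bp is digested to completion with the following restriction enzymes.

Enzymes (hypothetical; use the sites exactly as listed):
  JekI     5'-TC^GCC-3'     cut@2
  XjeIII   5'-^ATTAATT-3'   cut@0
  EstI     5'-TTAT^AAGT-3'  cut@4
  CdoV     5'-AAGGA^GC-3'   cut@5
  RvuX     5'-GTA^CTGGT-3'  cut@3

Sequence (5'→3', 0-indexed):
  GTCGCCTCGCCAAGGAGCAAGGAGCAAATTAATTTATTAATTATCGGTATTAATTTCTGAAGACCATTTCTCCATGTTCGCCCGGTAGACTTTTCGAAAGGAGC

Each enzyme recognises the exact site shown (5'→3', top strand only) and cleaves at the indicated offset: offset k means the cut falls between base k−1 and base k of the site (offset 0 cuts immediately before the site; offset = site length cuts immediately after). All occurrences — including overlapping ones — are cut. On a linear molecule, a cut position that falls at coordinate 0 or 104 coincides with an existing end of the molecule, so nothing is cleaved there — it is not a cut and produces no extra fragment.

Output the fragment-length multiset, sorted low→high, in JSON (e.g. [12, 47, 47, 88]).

Per-enzyme occurrences:
  JekI TCGCC/2: at [1, 6, 77] ⇒ [3, 8, 79]
  XjeIII ATTAATT/0: at [27, 35, 48] ⇒ [27, 35, 48]
  EstI (TTATAAGT, off=4): no sites
  CdoV AAGGAGC/5: at [11, 18, 97] ⇒ [16, 23, 102]
  RvuX (GTACTGGT, off=3): no sites

Pooled cuts: [3, 8, 16, 23, 27, 35, 48, 79, 102]

Fragment lengths:
  [0,3): 3 bp
  [3,8): 5 bp
  [8,16): 8 bp
  [16,23): 7 bp
  [23,27): 4 bp
  [27,35): 8 bp
  [35,48): 13 bp
  [48,79): 31 bp
  [79,102): 23 bp
  [102,104): 2 bp

[2,3,4,5,7,8,8,13,23,31]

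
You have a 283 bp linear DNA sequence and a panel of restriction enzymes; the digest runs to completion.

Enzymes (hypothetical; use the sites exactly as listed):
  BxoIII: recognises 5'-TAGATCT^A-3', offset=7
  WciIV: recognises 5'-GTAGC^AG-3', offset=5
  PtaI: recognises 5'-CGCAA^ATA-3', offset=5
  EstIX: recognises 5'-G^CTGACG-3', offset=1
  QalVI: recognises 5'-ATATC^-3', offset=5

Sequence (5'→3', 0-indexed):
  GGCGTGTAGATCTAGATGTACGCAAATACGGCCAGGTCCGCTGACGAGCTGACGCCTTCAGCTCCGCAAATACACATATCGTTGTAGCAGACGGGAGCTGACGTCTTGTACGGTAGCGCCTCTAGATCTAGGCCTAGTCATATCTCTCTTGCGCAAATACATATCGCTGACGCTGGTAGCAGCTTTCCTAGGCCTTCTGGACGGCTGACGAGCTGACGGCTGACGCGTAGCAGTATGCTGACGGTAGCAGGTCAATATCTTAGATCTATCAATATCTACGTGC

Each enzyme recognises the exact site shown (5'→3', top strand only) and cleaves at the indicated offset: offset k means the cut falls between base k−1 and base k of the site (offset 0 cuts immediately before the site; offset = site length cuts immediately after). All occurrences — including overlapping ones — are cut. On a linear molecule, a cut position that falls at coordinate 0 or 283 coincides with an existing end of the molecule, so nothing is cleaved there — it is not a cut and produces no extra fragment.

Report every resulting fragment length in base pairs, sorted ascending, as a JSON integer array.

Site scan:
  BxoIII (TAGATCTA, off=7): starts [6, 122, 260] → cuts [13, 129, 267]
  WciIV (GTAGCAG, off=5): starts [83, 175, 226, 243] → cuts [88, 180, 231, 248]
  PtaI (CGCAAATA, off=5): starts [20, 64, 151] → cuts [25, 69, 156]
  EstIX (GCTGACG, off=1): starts [39, 47, 96, 165, 203, 211, 218, 236] → cuts [40, 48, 97, 166, 204, 212, 219, 237]
  QalVI (ATATC, off=5): starts [75, 139, 160, 254, 271] → cuts [80, 144, 165, 259, 276]

Pooled cuts: [13, 25, 40, 48, 69, 80, 88, 97, 129, 144, 156, 165, 166, 180, 204, 212, 219, 231, 237, 248, 259, 267, 276]

Fragments:
  [0,13): 13 bp
  [13,25): 12 bp
  [25,40): 15 bp
  [40,48): 8 bp
  [48,69): 21 bp
  [69,80): 11 bp
  [80,88): 8 bp
  [88,97): 9 bp
  [97,129): 32 bp
  [129,144): 15 bp
  [144,156): 12 bp
  [156,165): 9 bp
  [165,166): 1 bp
  [166,180): 14 bp
  [180,204): 24 bp
  [204,212): 8 bp
  [212,219): 7 bp
  [219,231): 12 bp
  [231,237): 6 bp
  [237,248): 11 bp
  [248,259): 11 bp
  [259,267): 8 bp
  [267,276): 9 bp
  [276,283): 7 bp

[1,6,7,7,8,8,8,8,9,9,9,11,11,11,12,12,12,13,14,15,15,21,24,32]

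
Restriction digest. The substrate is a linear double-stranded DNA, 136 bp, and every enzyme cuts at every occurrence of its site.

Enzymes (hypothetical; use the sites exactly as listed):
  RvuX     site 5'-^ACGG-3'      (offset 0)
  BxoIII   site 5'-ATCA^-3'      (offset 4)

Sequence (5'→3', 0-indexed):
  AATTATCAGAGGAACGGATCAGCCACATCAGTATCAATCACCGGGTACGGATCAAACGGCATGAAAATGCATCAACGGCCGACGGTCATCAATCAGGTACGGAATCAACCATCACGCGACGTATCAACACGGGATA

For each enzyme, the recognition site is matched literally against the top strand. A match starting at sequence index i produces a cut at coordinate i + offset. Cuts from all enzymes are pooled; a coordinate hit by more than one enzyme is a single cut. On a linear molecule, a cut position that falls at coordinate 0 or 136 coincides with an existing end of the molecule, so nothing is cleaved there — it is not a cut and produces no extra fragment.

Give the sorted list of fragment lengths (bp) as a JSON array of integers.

Scan for sites:
  RvuX ACGG/0: at [13, 46, 55, 74, 81, 98, 128] ⇒ [13, 46, 55, 74, 81, 98, 128]
  BxoIII ATCA/4: at [4, 17, 26, 32, 36, 50, 70, 87, 91, 103, 110, 122] ⇒ [8, 21, 30, 36, 40, 54, 74, 91, 95, 107, 114, 126]

Pooled cuts: [8, 13, 21, 30, 36, 40, 46, 54, 55, 74, 81, 91, 95, 98, 107, 114, 126, 128]

Fragments:
  [0,8): 8 bp
  [8,13): 5 bp
  [13,21): 8 bp
  [21,30): 9 bp
  [30,36): 6 bp
  [36,40): 4 bp
  [40,46): 6 bp
  [46,54): 8 bp
  [54,55): 1 bp
  [55,74): 19 bp
  [74,81): 7 bp
  [81,91): 10 bp
  [91,95): 4 bp
  [95,98): 3 bp
  [98,107): 9 bp
  [107,114): 7 bp
  [114,126): 12 bp
  [126,128): 2 bp
  [128,136): 8 bp

[1,2,3,4,4,5,6,6,7,7,8,8,8,8,9,9,10,12,19]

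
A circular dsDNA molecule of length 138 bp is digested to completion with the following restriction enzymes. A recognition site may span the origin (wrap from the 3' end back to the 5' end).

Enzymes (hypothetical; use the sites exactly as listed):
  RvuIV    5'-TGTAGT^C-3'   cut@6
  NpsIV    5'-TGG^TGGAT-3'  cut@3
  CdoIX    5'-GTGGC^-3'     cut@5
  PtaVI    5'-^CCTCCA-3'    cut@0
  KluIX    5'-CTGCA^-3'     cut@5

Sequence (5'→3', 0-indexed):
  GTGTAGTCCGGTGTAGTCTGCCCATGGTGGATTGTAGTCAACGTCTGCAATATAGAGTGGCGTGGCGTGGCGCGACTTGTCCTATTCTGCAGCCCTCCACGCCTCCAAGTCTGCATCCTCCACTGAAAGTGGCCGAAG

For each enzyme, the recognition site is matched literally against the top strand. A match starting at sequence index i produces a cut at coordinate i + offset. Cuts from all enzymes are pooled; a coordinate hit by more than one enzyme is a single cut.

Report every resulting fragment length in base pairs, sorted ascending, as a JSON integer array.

Scan for sites:
  RvuIV (TGTAGTC, off=6): starts [1, 11, 32] → cuts [7, 17, 38]
  NpsIV (TGGTGGAT, off=3): starts [24] → cuts [27]
  CdoIX (GTGGC, off=5): starts [56, 61, 66, 128] → cuts [61, 66, 71, 133]
  PtaVI (CCTCCA, off=0): starts [93, 101, 116] → cuts [93, 101, 116]
  KluIX (CTGCA, off=5): starts [44, 86, 110] → cuts [49, 91, 115]

All cut coordinates (distinct, sorted): [7, 17, 27, 38, 49, 61, 66, 71, 91, 93, 101, 115, 116, 133]

Fragments:
  7→17: 10 bp
  17→27: 10 bp
  27→38: 11 bp
  38→49: 11 bp
  49→61: 12 bp
  61→66: 5 bp
  66→71: 5 bp
  71→91: 20 bp
  91→93: 2 bp
  93→101: 8 bp
  101→115: 14 bp
  115→116: 1 bp
  116→133: 17 bp
  133→7 (wrap): 138-133+7 = 12 bp

[1,2,5,5,8,10,10,11,11,12,12,14,17,20]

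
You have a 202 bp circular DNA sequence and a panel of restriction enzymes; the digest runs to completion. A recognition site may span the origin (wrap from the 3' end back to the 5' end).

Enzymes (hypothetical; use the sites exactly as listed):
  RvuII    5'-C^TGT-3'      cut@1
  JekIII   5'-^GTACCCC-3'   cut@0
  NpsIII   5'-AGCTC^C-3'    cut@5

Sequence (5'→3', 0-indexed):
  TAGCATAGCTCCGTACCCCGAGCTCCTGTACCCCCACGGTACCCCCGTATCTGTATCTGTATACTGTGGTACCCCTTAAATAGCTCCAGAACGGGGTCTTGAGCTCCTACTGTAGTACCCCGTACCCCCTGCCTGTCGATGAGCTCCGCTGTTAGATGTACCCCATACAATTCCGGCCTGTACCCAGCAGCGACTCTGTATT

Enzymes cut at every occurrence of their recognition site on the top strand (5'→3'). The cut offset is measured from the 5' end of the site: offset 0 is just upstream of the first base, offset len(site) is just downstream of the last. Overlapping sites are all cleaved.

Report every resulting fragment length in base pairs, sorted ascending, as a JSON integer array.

[1,1,1,3,4,4,4,6,7,7,8,11,12,13,13,13,17,18,18,20,21]

Scan for sites:
  RvuII CTGT/1: at [25, 50, 56, 63, 109, 132, 148, 177, 195] ⇒ [26, 51, 57, 64, 110, 133, 149, 178, 196]
  JekIII GTACCCC/0: at [12, 27, 38, 68, 114, 121, 157] ⇒ [12, 27, 38, 68, 114, 121, 157]
  NpsIII AGCTCC/5: at [6, 20, 81, 101, 141] ⇒ [11, 25, 86, 106, 146]

All cut coordinates (distinct, sorted): [11, 12, 25, 26, 27, 38, 51, 57, 64, 68, 86, 106, 110, 114, 121, 133, 146, 149, 157, 178, 196]

Fragment lengths:
  11→12: 1 bp
  12→25: 13 bp
  25→26: 1 bp
  26→27: 1 bp
  27→38: 11 bp
  38→51: 13 bp
  51→57: 6 bp
  57→64: 7 bp
  64→68: 4 bp
  68→86: 18 bp
  86→106: 20 bp
  106→110: 4 bp
  110→114: 4 bp
  114→121: 7 bp
  121→133: 12 bp
  133→146: 13 bp
  146→149: 3 bp
  149→157: 8 bp
  157→178: 21 bp
  178→196: 18 bp
  196→11 (wrap): 202-196+11 = 17 bp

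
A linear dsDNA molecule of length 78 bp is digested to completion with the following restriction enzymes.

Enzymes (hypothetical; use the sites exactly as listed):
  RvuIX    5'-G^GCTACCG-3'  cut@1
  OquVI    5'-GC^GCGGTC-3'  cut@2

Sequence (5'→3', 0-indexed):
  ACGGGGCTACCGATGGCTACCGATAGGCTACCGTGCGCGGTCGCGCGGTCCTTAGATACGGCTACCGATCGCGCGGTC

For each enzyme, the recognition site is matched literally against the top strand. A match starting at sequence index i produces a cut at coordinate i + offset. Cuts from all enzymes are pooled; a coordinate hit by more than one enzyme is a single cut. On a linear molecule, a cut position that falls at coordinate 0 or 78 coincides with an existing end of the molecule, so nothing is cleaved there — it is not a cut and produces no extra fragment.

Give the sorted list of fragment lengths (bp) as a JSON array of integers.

Site scan:
  RvuIX (GGCTACCG, off=1): starts [4, 14, 25, 59] → cuts [5, 15, 26, 60]
  OquVI (GCGCGGTC, off=2): starts [34, 42, 70] → cuts [36, 44, 72]

Pooled cuts: [5, 15, 26, 36, 44, 60, 72]

Fragment lengths:
  [0,5): 5 bp
  [5,15): 10 bp
  [15,26): 11 bp
  [26,36): 10 bp
  [36,44): 8 bp
  [44,60): 16 bp
  [60,72): 12 bp
  [72,78): 6 bp

[5,6,8,10,10,11,12,16]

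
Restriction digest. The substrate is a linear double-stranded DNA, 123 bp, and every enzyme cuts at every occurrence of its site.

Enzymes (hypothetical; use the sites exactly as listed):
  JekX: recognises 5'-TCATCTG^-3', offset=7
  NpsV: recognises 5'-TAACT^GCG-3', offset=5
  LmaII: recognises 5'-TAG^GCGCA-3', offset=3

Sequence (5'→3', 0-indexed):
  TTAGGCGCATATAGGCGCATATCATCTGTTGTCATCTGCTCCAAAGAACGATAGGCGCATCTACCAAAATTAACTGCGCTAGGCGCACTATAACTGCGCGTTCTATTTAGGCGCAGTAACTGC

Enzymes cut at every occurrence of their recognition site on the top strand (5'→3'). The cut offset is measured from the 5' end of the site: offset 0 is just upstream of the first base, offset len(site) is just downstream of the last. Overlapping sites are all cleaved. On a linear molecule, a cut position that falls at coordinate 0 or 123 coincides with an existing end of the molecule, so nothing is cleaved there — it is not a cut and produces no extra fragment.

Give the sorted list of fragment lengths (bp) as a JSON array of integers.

[4,7,10,10,13,13,14,15,16,21]

Scan for sites:
  JekX TCATCTG/7: at [21, 31] ⇒ [28, 38]
  NpsV TAACTGCG/5: at [70, 90] ⇒ [75, 95]
  LmaII TAGGCGCA/3: at [1, 11, 51, 79, 107] ⇒ [4, 14, 54, 82, 110]

All cut coordinates (distinct, sorted): [4, 14, 28, 38, 54, 75, 82, 95, 110]

Fragment lengths:
  [0,4): 4 bp
  [4,14): 10 bp
  [14,28): 14 bp
  [28,38): 10 bp
  [38,54): 16 bp
  [54,75): 21 bp
  [75,82): 7 bp
  [82,95): 13 bp
  [95,110): 15 bp
  [110,123): 13 bp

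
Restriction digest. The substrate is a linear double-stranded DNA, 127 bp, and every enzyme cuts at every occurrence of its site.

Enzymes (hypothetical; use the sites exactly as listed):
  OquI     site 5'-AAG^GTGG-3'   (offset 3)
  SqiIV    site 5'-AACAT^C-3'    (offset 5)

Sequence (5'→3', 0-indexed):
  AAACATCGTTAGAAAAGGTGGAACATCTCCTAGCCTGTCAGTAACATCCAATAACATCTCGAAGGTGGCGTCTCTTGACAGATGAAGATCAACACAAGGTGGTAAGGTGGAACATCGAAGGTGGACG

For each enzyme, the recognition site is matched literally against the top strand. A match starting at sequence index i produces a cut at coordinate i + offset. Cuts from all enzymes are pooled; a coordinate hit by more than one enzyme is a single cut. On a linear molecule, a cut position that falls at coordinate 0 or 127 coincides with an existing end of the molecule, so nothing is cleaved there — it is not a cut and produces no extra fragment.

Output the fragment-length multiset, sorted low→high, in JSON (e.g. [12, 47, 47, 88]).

Per-enzyme occurrences:
  OquI (AAGGTGG, off=3): starts [14, 61, 95, 103, 117] → cuts [17, 64, 98, 106, 120]
  SqiIV (AACATC, off=5): starts [1, 21, 42, 52, 110] → cuts [6, 26, 47, 57, 115]

Pooled cuts: [6, 17, 26, 47, 57, 64, 98, 106, 115, 120]

Fragment lengths:
  [0,6): 6 bp
  [6,17): 11 bp
  [17,26): 9 bp
  [26,47): 21 bp
  [47,57): 10 bp
  [57,64): 7 bp
  [64,98): 34 bp
  [98,106): 8 bp
  [106,115): 9 bp
  [115,120): 5 bp
  [120,127): 7 bp

[5,6,7,7,8,9,9,10,11,21,34]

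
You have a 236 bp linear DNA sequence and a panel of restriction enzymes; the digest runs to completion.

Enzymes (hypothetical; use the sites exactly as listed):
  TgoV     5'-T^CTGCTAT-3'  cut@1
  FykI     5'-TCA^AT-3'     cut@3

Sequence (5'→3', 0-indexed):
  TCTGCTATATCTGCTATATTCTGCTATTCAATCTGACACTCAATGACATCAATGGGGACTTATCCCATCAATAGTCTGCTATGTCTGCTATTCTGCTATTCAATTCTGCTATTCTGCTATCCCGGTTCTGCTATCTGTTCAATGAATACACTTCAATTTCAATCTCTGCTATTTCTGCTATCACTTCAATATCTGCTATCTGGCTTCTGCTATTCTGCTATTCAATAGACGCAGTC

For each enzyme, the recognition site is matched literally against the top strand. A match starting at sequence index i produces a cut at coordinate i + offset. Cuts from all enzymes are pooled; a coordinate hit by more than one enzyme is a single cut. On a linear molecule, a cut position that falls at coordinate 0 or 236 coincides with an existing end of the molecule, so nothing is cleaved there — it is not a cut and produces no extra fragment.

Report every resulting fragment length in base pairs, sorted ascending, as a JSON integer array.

Per-enzyme occurrences:
  TgoV TCTGCTAT/1: at [0, 9, 19, 74, 83, 91, 104, 112, 126, 164, 173, 191, 205, 213] ⇒ [1, 10, 20, 75, 84, 92, 105, 113, 127, 165, 174, 192, 206, 214]
  FykI TCAAT/3: at [27, 39, 48, 67, 99, 138, 152, 158, 185, 221] ⇒ [30, 42, 51, 70, 102, 141, 155, 161, 188, 224]

All cut coordinates (distinct, sorted): [1, 10, 20, 30, 42, 51, 70, 75, 84, 92, 102, 105, 113, 127, 141, 155, 161, 165, 174, 188, 192, 206, 214, 224]

Fragment lengths:
  [0,1): 1 bp
  [1,10): 9 bp
  [10,20): 10 bp
  [20,30): 10 bp
  [30,42): 12 bp
  [42,51): 9 bp
  [51,70): 19 bp
  [70,75): 5 bp
  [75,84): 9 bp
  [84,92): 8 bp
  [92,102): 10 bp
  [102,105): 3 bp
  [105,113): 8 bp
  [113,127): 14 bp
  [127,141): 14 bp
  [141,155): 14 bp
  [155,161): 6 bp
  [161,165): 4 bp
  [165,174): 9 bp
  [174,188): 14 bp
  [188,192): 4 bp
  [192,206): 14 bp
  [206,214): 8 bp
  [214,224): 10 bp
  [224,236): 12 bp

[1,3,4,4,5,6,8,8,8,9,9,9,9,10,10,10,10,12,12,14,14,14,14,14,19]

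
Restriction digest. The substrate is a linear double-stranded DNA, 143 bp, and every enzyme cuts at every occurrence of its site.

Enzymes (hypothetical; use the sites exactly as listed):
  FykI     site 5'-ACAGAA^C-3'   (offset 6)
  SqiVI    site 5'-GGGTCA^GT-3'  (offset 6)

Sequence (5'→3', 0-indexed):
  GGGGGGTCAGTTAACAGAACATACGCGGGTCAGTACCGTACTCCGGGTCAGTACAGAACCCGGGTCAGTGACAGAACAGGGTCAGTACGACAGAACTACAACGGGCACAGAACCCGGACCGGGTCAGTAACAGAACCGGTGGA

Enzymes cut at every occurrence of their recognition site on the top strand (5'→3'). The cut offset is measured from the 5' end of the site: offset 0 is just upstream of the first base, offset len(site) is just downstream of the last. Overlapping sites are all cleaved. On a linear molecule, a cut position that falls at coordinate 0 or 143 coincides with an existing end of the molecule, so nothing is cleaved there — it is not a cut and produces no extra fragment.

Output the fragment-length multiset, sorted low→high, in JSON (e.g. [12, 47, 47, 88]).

[8,8,8,9,9,9,9,10,11,13,14,17,18]

Scan for sites:
  FykI ACAGAAC/6: at [13, 52, 70, 89, 106, 129] ⇒ [19, 58, 76, 95, 112, 135]
  SqiVI GGGTCAGT/6: at [3, 26, 44, 61, 78, 120] ⇒ [9, 32, 50, 67, 84, 126]

All cut coordinates (distinct, sorted): [9, 19, 32, 50, 58, 67, 76, 84, 95, 112, 126, 135]

Fragments:
  [0,9): 9 bp
  [9,19): 10 bp
  [19,32): 13 bp
  [32,50): 18 bp
  [50,58): 8 bp
  [58,67): 9 bp
  [67,76): 9 bp
  [76,84): 8 bp
  [84,95): 11 bp
  [95,112): 17 bp
  [112,126): 14 bp
  [126,135): 9 bp
  [135,143): 8 bp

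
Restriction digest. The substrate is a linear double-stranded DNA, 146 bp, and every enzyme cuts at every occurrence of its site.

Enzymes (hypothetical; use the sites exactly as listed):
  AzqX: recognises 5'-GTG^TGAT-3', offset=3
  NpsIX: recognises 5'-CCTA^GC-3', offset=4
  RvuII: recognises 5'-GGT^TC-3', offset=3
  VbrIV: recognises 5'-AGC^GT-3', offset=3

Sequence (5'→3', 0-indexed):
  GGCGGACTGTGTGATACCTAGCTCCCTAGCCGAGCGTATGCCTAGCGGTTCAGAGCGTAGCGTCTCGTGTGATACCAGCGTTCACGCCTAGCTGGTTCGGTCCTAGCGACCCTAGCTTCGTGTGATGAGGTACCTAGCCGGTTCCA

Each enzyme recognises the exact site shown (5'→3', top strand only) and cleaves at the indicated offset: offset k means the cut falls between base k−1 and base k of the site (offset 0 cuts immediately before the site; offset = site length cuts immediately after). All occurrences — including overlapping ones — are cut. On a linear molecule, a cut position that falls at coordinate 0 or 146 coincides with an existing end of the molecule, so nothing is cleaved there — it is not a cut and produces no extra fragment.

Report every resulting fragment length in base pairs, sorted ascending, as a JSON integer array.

Scan for sites:
  AzqX GTGTGAT/3: at [8, 66, 119] ⇒ [11, 69, 122]
  NpsIX CCTAGC/4: at [16, 24, 40, 86, 101, 110, 132] ⇒ [20, 28, 44, 90, 105, 114, 136]
  RvuII GGTTC/3: at [46, 93, 139] ⇒ [49, 96, 142]
  VbrIV AGCGT/3: at [32, 53, 58, 76] ⇒ [35, 56, 61, 79]

All cut coordinates (distinct, sorted): [11, 20, 28, 35, 44, 49, 56, 61, 69, 79, 90, 96, 105, 114, 122, 136, 142]

Fragments:
  [0,11): 11 bp
  [11,20): 9 bp
  [20,28): 8 bp
  [28,35): 7 bp
  [35,44): 9 bp
  [44,49): 5 bp
  [49,56): 7 bp
  [56,61): 5 bp
  [61,69): 8 bp
  [69,79): 10 bp
  [79,90): 11 bp
  [90,96): 6 bp
  [96,105): 9 bp
  [105,114): 9 bp
  [114,122): 8 bp
  [122,136): 14 bp
  [136,142): 6 bp
  [142,146): 4 bp

[4,5,5,6,6,7,7,8,8,8,9,9,9,9,10,11,11,14]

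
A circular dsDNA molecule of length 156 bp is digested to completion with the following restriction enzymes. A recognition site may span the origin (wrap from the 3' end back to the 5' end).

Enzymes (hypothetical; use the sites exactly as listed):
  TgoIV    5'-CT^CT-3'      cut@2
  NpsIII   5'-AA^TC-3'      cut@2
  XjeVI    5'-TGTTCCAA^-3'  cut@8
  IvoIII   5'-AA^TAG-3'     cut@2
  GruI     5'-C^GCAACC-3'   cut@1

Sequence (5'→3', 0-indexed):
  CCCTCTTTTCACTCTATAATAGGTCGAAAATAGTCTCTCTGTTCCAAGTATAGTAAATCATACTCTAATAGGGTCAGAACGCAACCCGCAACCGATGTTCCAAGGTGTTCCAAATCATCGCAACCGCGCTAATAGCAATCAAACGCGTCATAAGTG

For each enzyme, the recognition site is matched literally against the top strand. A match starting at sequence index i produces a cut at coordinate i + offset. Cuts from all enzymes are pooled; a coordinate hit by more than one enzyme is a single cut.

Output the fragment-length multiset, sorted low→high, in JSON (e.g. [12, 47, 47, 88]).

[1,2,4,5,6,6,6,7,7,9,9,10,10,11,12,13,16,22]

Per-enzyme occurrences:
  TgoIV CTCT/2: at [2, 11, 34, 36, 62] ⇒ [4, 13, 36, 38, 64]
  NpsIII AATC/2: at [55, 112, 136] ⇒ [57, 114, 138]
  XjeVI TGTTCCAA/8: at [39, 95, 105] ⇒ [47, 103, 113]
  IvoIII AATAG/2: at [17, 28, 66, 130] ⇒ [19, 30, 68, 132]
  GruI CGCAACC/1: at [79, 86, 118] ⇒ [80, 87, 119]

All cut coordinates (distinct, sorted): [4, 13, 19, 30, 36, 38, 47, 57, 64, 68, 80, 87, 103, 113, 114, 119, 132, 138]

Fragment lengths:
  4→13: 9 bp
  13→19: 6 bp
  19→30: 11 bp
  30→36: 6 bp
  36→38: 2 bp
  38→47: 9 bp
  47→57: 10 bp
  57→64: 7 bp
  64→68: 4 bp
  68→80: 12 bp
  80→87: 7 bp
  87→103: 16 bp
  103→113: 10 bp
  113→114: 1 bp
  114→119: 5 bp
  119→132: 13 bp
  132→138: 6 bp
  138→4 (wrap): 156-138+4 = 22 bp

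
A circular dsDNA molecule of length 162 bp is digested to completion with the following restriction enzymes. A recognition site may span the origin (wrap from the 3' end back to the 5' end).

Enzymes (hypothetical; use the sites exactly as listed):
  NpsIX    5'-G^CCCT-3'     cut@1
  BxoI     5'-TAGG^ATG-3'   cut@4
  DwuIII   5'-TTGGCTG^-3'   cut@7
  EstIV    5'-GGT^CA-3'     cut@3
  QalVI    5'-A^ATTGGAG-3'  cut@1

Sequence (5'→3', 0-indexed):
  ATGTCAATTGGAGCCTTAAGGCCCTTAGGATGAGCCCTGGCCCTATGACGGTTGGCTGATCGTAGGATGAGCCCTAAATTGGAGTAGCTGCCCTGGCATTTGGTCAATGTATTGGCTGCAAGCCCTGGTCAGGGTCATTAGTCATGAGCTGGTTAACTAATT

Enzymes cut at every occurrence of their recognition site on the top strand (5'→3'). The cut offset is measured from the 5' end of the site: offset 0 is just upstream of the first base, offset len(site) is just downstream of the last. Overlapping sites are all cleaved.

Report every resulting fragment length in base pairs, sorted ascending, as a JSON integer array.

Scan for sites:
  NpsIX (GCCCT, off=1): starts [20, 33, 39, 70, 89, 121] → cuts [21, 34, 40, 71, 90, 122]
  BxoI (TAGGATG, off=4): starts [25, 62] → cuts [29, 66]
  DwuIII (TTGGCTG, off=7): starts [51, 111] → cuts [58, 118]
  EstIV (GGTCA, off=3): starts [101, 126, 132] → cuts [104, 129, 135]
  QalVI (AATTGGAG, off=1): starts [5, 76] → cuts [6, 77]

Pooled cuts: [6, 21, 29, 34, 40, 58, 66, 71, 77, 90, 104, 118, 122, 129, 135]

Fragments:
  6→21: 15 bp
  21→29: 8 bp
  29→34: 5 bp
  34→40: 6 bp
  40→58: 18 bp
  58→66: 8 bp
  66→71: 5 bp
  71→77: 6 bp
  77→90: 13 bp
  90→104: 14 bp
  104→118: 14 bp
  118→122: 4 bp
  122→129: 7 bp
  129→135: 6 bp
  135→6 (wrap): 162-135+6 = 33 bp

[4,5,5,6,6,6,7,8,8,13,14,14,15,18,33]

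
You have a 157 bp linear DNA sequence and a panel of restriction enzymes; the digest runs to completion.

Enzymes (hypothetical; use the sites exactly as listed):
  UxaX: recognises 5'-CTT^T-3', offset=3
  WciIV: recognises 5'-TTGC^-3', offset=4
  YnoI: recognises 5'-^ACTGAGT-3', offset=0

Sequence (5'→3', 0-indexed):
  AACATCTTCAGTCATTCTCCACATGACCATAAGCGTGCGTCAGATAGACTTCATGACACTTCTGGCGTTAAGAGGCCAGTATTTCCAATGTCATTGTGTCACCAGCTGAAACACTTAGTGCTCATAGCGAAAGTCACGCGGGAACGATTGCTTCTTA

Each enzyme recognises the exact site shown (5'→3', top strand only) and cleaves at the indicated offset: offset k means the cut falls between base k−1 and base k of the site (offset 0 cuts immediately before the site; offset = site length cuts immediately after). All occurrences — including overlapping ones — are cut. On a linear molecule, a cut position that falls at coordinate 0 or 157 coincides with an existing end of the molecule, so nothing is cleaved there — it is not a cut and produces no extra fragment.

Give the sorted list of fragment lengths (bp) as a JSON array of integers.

[6,151]

Scan for sites:
  UxaX (CTTT, off=3): no sites
  WciIV TTGC/4: at [147] ⇒ [151]
  YnoI (ACTGAGT, off=0): no sites

Pooled cuts: [151]

Fragment lengths:
  [0,151): 151 bp
  [151,157): 6 bp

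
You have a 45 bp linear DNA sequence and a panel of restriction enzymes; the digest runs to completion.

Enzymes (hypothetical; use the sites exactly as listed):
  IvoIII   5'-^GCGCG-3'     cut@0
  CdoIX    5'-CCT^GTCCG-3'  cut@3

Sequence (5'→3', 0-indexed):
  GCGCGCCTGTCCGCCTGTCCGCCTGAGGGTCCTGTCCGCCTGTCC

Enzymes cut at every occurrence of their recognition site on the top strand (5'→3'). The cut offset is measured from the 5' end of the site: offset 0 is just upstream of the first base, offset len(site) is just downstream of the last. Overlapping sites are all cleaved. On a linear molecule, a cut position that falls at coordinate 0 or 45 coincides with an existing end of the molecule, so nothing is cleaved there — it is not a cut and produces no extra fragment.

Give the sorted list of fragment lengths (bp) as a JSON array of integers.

[8,8,12,17]

Scan for sites:
  IvoIII (GCGCG, off=0): starts [0] → cuts [] (position 0 is a terminus of the linear molecule — no cut)
  CdoIX (CCTGTCCG, off=3): starts [5, 13, 30] → cuts [8, 16, 33]

Pooled cuts: [8, 16, 33]

Fragments:
  [0,8): 8 bp
  [8,16): 8 bp
  [16,33): 17 bp
  [33,45): 12 bp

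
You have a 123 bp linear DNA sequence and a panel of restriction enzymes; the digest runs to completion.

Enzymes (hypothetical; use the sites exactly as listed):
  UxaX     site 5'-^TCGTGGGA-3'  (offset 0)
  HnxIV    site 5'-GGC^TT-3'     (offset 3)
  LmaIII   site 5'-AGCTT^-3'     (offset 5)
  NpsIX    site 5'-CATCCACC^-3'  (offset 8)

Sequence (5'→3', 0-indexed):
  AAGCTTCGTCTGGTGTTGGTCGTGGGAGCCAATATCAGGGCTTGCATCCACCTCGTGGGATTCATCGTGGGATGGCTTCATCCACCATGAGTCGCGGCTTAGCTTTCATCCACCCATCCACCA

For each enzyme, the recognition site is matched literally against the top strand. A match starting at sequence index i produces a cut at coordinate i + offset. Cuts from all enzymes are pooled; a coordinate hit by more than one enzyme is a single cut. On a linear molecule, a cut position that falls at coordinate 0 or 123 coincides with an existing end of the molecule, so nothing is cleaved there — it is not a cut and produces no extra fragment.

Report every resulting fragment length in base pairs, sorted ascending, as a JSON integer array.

Per-enzyme occurrences:
  UxaX TCGTGGGA/0: at [19, 52, 64] ⇒ [19, 52, 64]
  HnxIV GGCTT/3: at [38, 73, 95] ⇒ [41, 76, 98]
  LmaIII AGCTT/5: at [1, 100] ⇒ [6, 105]
  NpsIX CATCCACC/8: at [44, 78, 106, 114] ⇒ [52, 86, 114, 122]

Pooled cuts: [6, 19, 41, 52, 64, 76, 86, 98, 105, 114, 122]

Fragment lengths:
  [0,6): 6 bp
  [6,19): 13 bp
  [19,41): 22 bp
  [41,52): 11 bp
  [52,64): 12 bp
  [64,76): 12 bp
  [76,86): 10 bp
  [86,98): 12 bp
  [98,105): 7 bp
  [105,114): 9 bp
  [114,122): 8 bp
  [122,123): 1 bp

[1,6,7,8,9,10,11,12,12,12,13,22]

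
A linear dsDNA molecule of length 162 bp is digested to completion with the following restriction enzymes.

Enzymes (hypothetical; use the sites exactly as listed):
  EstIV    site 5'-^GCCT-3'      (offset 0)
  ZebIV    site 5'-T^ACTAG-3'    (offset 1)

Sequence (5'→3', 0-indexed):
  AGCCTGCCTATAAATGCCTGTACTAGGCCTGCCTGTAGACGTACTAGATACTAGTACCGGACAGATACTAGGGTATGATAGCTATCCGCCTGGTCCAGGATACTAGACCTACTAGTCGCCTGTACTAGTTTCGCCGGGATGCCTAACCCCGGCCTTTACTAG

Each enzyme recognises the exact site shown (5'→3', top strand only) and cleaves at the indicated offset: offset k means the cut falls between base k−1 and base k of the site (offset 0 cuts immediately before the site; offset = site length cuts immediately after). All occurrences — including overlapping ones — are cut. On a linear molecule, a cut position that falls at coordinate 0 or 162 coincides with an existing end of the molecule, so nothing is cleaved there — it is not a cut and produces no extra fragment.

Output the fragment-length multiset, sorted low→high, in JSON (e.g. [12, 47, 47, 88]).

Scan for sites:
  EstIV (GCCT, off=0): starts [1, 5, 15, 26, 30, 87, 117, 140, 151] → cuts [1, 5, 15, 26, 30, 87, 117, 140, 151]
  ZebIV (TACTAG, off=1): starts [20, 41, 48, 65, 100, 109, 122, 156] → cuts [21, 42, 49, 66, 101, 110, 123, 157]

All cut coordinates (distinct, sorted): [1, 5, 15, 21, 26, 30, 42, 49, 66, 87, 101, 110, 117, 123, 140, 151, 157]

Fragment lengths:
  [0,1): 1 bp
  [1,5): 4 bp
  [5,15): 10 bp
  [15,21): 6 bp
  [21,26): 5 bp
  [26,30): 4 bp
  [30,42): 12 bp
  [42,49): 7 bp
  [49,66): 17 bp
  [66,87): 21 bp
  [87,101): 14 bp
  [101,110): 9 bp
  [110,117): 7 bp
  [117,123): 6 bp
  [123,140): 17 bp
  [140,151): 11 bp
  [151,157): 6 bp
  [157,162): 5 bp

[1,4,4,5,5,6,6,6,7,7,9,10,11,12,14,17,17,21]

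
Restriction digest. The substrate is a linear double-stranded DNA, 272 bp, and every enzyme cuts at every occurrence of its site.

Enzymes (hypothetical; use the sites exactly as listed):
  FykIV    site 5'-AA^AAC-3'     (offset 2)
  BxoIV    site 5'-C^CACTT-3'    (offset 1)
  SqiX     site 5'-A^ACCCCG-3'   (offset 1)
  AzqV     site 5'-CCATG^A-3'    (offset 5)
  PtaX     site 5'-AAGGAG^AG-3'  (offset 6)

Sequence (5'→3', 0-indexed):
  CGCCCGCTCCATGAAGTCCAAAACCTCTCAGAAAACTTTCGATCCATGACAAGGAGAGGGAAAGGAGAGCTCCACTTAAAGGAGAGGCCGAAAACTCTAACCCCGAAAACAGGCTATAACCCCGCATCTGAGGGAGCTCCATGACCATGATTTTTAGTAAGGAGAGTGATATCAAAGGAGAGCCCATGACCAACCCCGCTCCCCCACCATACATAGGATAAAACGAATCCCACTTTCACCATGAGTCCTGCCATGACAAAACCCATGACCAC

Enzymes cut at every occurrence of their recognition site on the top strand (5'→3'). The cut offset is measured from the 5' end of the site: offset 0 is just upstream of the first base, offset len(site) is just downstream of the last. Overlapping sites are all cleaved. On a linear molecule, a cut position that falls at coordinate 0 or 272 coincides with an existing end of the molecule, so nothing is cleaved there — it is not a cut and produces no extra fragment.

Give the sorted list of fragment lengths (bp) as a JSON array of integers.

[4,4,5,5,6,7,8,8,8,8,8,8,9,11,11,12,12,12,13,13,15,15,16,25,29]

Site scan:
  FykIV (AAAAC, off=2): starts [19, 31, 90, 105, 219, 257] → cuts [21, 33, 92, 107, 221, 259]
  BxoIV (CCACTT, off=1): starts [71, 229] → cuts [72, 230]
  SqiX (AACCCCG, off=1): starts [98, 117, 191] → cuts [99, 118, 192]
  AzqV (CCATGA, off=5): starts [8, 43, 138, 144, 183, 238, 250, 262] → cuts [13, 48, 143, 149, 188, 243, 255, 267]
  PtaX (AAGGAGAG, off=6): starts [50, 61, 78, 158, 174] → cuts [56, 67, 84, 164, 180]

All cut coordinates (distinct, sorted): [13, 21, 33, 48, 56, 67, 72, 84, 92, 99, 107, 118, 143, 149, 164, 180, 188, 192, 221, 230, 243, 255, 259, 267]

Fragment lengths:
  [0,13): 13 bp
  [13,21): 8 bp
  [21,33): 12 bp
  [33,48): 15 bp
  [48,56): 8 bp
  [56,67): 11 bp
  [67,72): 5 bp
  [72,84): 12 bp
  [84,92): 8 bp
  [92,99): 7 bp
  [99,107): 8 bp
  [107,118): 11 bp
  [118,143): 25 bp
  [143,149): 6 bp
  [149,164): 15 bp
  [164,180): 16 bp
  [180,188): 8 bp
  [188,192): 4 bp
  [192,221): 29 bp
  [221,230): 9 bp
  [230,243): 13 bp
  [243,255): 12 bp
  [255,259): 4 bp
  [259,267): 8 bp
  [267,272): 5 bp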